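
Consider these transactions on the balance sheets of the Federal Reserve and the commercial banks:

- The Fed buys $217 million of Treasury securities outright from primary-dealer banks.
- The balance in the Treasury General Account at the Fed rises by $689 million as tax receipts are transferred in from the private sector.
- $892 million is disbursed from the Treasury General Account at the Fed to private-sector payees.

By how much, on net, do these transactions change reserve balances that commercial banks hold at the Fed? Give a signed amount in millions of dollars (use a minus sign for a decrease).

+$420 million

Fed balance sheet:
  Assets:      Securities +$217M
  Liabilities: Bank reserves +$420M, Government deposits −$203M
So the change in reserve balances that commercial banks hold at the Fed is +$420 million.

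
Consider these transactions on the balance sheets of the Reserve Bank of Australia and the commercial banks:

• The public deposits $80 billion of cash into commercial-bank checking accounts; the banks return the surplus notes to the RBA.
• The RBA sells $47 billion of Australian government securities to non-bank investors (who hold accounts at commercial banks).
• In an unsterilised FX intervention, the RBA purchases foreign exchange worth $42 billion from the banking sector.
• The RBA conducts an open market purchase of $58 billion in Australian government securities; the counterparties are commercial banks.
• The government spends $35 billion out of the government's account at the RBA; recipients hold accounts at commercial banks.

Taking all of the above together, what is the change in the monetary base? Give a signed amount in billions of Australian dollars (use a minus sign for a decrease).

+$88 billion

RBA balance sheet:
  Assets:      Securities +$11B, Foreign assets +$42B
  Liabilities: Bank reserves +$168B, Currency in circulation −$80B, Government deposits −$35B
Monetary base = currency + reserves: −$80B + (+$168B) = +$88 billion.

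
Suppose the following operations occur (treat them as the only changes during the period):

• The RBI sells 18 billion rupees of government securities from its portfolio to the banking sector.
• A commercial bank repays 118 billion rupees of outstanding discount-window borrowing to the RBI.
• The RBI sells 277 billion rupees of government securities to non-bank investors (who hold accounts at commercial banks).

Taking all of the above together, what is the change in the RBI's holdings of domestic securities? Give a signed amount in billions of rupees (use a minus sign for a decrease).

-295 billion

OMO sale (to banks) 18 billion rupees: securities removed from the RBI's portfolio → −18B.
Discount-window repayment 118 billion rupees: the RBI's securities portfolio is untouched → 0.
Asset sale (to non-banks) 277 billion rupees: securities removed from the RBI's portfolio → −277B.
Net: −18 + 0 − 277 = -295 billion.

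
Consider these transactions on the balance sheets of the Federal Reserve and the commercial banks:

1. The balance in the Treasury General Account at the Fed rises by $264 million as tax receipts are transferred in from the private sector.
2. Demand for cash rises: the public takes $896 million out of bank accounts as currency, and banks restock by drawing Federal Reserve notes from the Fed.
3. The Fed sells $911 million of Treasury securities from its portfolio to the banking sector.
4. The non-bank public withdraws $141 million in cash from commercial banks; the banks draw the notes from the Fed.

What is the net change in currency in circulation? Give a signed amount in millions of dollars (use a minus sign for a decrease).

Government account inflow $264 million: no currency enters or leaves circulation → 0.
Currency withdrawal $896 million: notes leave the central bank → +$896M.
OMO sale (to banks) $911 million: no currency enters or leaves circulation → 0.
Currency withdrawal $141 million: notes leave the central bank → +$141M.
Net: 0 + 896 + 0 + 141 = +$1037 million.

+$1037 million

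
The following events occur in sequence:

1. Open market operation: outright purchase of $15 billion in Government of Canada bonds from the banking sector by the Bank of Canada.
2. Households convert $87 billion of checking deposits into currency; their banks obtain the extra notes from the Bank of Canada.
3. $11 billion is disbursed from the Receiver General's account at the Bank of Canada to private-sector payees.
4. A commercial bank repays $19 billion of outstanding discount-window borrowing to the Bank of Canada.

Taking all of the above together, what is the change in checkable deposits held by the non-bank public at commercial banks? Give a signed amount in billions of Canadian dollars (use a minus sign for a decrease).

-$76 billion

Bank of Canada balance sheet:
  Assets:      Securities +$15B, Loans to banks −$19B
  Liabilities: Bank reserves −$80B, Currency in circulation +$87B, Government deposits −$11B
Commercial banking system:
  Assets:      Reserves at CB −$80B, Securities −$15B
  Liabilities: Checkable deposits −$76B, Borrowings from CB −$19B
So the change in checkable deposits held by the non-bank public at commercial banks is -$76 billion.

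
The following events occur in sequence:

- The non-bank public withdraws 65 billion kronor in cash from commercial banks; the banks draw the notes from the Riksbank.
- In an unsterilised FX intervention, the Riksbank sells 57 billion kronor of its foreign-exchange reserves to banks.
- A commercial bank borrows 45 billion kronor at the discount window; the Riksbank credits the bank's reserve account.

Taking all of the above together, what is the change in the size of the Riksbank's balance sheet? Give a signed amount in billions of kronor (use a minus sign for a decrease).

-12 billion

Currency withdrawal 65 billion kronor: only the composition of liabilities changes → 0.
FX sale 57 billion kronor: a Riksbank asset is shed → −57B.
Discount-window loan 45 billion kronor: a Riksbank asset is acquired → +45B.
Net: 0 − 57 + 45 = -12 billion.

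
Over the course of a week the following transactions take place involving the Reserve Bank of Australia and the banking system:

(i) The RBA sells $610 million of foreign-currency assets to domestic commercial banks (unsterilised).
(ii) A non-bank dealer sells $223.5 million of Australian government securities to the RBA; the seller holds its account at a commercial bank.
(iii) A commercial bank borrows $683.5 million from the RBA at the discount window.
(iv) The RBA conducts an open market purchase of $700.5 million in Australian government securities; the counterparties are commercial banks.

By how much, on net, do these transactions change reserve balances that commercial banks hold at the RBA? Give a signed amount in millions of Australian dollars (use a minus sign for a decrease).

RBA balance sheet:
  Assets:      Securities +$924M, Loans to banks +$683.5M, Foreign assets −$610M
  Liabilities: Bank reserves +$997.5M
So the change in reserve balances that commercial banks hold at the RBA is +$997.5 million.

+$997.5 million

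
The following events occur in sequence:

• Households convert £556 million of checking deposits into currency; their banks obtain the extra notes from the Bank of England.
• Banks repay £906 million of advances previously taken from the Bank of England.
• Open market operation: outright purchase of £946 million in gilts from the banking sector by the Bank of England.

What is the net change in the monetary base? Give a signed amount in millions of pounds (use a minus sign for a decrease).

Currency withdrawal £556 million: just a shift between currency and reserves — both are base money → 0.
Discount-window repayment £906 million: Bank of England balance sheet contracts → −£906M.
OMO purchase (from banks) £946 million: Bank of England balance sheet expands → +£946M.
Net: 0 − 906 + 946 = +£40 million.

+£40 million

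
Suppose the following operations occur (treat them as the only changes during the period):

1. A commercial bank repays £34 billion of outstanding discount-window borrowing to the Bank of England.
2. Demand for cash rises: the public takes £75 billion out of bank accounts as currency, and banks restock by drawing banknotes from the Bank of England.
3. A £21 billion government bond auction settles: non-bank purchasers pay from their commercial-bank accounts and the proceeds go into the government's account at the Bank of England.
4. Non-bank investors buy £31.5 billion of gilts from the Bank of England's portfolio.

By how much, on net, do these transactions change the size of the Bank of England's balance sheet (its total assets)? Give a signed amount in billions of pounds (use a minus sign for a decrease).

Discount-window repayment £34 billion: a Bank of England asset is shed → −£34B.
Currency withdrawal £75 billion: only the composition of liabilities changes → 0.
Government account inflow £21 billion: only the composition of liabilities changes → 0.
Asset sale (to non-banks) £31.5 billion: a Bank of England asset is shed → −£31.5B.
Net: −34 + 0 + 0 − 31.5 = -£65.5 billion.

-£65.5 billion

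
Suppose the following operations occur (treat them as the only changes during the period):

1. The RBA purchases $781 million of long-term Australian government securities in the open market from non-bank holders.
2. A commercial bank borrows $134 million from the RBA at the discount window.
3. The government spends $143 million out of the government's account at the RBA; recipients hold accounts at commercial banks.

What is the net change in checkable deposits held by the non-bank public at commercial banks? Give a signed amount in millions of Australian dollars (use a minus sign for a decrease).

+$924 million

Asset purchase (from non-banks) $781 million: non-bank counterparties' bank balances rise → +$781M.
Discount-window loan $134 million: the counterparty is a bank, so public deposits are unchanged → 0.
Government spending $143 million: non-bank counterparties' bank balances rise → +$143M.
Net: 781 + 0 + 143 = +$924 million.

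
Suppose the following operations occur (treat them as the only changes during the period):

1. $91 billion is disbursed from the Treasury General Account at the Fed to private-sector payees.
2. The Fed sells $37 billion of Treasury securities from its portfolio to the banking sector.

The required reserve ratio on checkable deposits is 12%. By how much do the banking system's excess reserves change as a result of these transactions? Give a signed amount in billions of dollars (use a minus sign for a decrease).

+$43.08 billion

Government spending $91 billion: reserves +$91B, deposits +$91B.
OMO sale (to banks) $37 billion: reserves −$37B, deposits 0.
Totals: Δreserves = +$54B, Δdeposits = +$91B.
Δrequired reserves = 12% × +$91B = +$10.92B.
Δexcess reserves = Δreserves − Δrequired = +$54B − (+$10.92B) = +$43.08 billion.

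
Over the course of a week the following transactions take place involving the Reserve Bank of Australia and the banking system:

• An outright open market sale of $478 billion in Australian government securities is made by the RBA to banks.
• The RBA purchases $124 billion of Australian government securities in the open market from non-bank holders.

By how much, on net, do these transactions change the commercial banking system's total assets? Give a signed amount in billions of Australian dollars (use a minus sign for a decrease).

+$124 billion

OMO sale (to banks) $478 billion: just an asset swap on bank balance sheets → 0.
Asset purchase (from non-banks) $124 billion: bank balance sheets expand → +$124B.
Net: 0 + 124 = +$124 billion.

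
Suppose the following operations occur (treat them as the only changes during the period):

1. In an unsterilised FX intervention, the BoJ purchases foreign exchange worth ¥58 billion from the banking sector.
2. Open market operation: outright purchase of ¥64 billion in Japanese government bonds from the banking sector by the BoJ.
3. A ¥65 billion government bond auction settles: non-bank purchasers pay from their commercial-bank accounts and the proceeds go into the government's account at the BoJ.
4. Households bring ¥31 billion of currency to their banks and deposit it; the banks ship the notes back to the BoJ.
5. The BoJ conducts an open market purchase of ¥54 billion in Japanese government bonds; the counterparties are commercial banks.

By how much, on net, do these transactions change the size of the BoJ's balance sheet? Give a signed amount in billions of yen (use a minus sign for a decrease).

+¥176 billion

FX purchase ¥58 billion: a BoJ asset is acquired → +¥58B.
OMO purchase (from banks) ¥64 billion: a BoJ asset is acquired → +¥64B.
Government account inflow ¥65 billion: only the composition of liabilities changes → 0.
Currency deposit ¥31 billion: only the composition of liabilities changes → 0.
OMO purchase (from banks) ¥54 billion: a BoJ asset is acquired → +¥54B.
Net: 58 + 64 + 0 + 0 + 54 = +¥176 billion.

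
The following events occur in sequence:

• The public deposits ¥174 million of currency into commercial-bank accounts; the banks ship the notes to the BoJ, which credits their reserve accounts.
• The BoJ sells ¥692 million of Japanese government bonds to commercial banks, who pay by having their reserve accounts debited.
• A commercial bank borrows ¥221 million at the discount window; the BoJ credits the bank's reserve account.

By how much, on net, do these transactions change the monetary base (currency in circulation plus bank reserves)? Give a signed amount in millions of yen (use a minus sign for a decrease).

BoJ balance sheet:
  Assets:      Securities −¥692M, Loans to banks +¥221M
  Liabilities: Bank reserves −¥297M, Currency in circulation −¥174M
Monetary base = currency + reserves: −¥174M + (−¥297M) = -¥471 million.

-¥471 million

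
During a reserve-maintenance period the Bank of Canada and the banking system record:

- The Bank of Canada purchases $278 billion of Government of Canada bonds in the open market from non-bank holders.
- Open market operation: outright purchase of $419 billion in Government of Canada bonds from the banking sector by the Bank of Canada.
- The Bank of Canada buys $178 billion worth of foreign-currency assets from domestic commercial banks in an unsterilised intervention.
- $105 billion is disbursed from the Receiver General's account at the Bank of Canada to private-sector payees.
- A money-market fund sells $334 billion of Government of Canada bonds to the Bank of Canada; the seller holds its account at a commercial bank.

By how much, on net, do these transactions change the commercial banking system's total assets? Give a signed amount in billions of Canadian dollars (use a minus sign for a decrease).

Bank of Canada balance sheet:
  Assets:      Securities +$1031B, Foreign assets +$178B
  Liabilities: Bank reserves +$1314B, Government deposits −$105B
Commercial banking system:
  Assets:      Reserves at CB +$1314B, Securities −$419B, Foreign assets −$178B
  Liabilities: Checkable deposits +$717B
Change in total bank assets = +$717 billion.

+$717 billion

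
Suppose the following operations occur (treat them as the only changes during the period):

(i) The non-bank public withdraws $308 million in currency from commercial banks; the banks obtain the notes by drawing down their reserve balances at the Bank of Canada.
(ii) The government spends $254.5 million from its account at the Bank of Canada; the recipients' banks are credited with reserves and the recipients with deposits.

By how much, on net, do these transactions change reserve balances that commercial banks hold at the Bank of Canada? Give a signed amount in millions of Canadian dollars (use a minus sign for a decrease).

-$53.5 million

Currency withdrawal $308 million: banks swap reserves for currency → −$308M.
Government spending $254.5 million: government payments flow into bank reserve accounts → +$254.5M.
Net: −308 + 254.5 = -$53.5 million.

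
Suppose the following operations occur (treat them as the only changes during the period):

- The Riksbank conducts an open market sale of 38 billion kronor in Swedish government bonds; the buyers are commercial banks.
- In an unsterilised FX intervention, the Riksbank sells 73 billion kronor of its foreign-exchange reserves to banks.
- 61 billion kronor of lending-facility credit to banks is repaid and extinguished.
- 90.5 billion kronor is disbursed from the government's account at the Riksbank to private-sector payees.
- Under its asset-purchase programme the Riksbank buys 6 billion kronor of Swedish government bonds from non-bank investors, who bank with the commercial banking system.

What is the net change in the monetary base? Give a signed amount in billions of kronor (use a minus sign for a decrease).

-75.5 billion

Riksbank balance sheet:
  Assets:      Securities −32B, Loans to banks −61B, Foreign assets −73B
  Liabilities: Bank reserves −75.5B, Government deposits −90.5B
Commercial banking system:
  Assets:      Reserves at CB −75.5B, Securities +38B, Foreign assets +73B
  Liabilities: Checkable deposits +96.5B, Borrowings from CB −61B
Monetary base = currency + reserves: 0 + (−75.5B) = -75.5 billion.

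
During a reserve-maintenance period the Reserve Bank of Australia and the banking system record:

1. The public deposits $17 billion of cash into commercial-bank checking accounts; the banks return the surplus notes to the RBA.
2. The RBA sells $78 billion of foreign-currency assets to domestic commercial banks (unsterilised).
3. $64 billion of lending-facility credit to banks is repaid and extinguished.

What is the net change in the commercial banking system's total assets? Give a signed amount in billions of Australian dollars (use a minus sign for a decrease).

-$47 billion

Currency deposit $17 billion: bank balance sheets expand → +$17B.
FX sale $78 billion: just an asset swap on bank balance sheets → 0.
Discount-window repayment $64 billion: bank balance sheets shrink → −$64B.
Net: 17 + 0 − 64 = -$47 billion.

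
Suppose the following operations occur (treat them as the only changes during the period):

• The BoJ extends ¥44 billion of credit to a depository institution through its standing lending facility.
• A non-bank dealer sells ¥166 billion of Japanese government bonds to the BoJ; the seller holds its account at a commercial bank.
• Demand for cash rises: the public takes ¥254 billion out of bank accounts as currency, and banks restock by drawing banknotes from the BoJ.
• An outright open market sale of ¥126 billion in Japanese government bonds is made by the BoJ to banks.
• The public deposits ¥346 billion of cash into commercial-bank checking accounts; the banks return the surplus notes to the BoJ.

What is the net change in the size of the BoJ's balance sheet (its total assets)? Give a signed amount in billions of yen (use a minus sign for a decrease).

+¥84 billion

BoJ balance sheet:
  Assets:      Securities +¥40B, Loans to banks +¥44B
  Liabilities: Bank reserves +¥176B, Currency in circulation −¥92B
Commercial banking system:
  Assets:      Reserves at CB +¥176B, Securities +¥126B
  Liabilities: Checkable deposits +¥258B, Borrowings from CB +¥44B
Change in total BoJ assets = +¥84 billion.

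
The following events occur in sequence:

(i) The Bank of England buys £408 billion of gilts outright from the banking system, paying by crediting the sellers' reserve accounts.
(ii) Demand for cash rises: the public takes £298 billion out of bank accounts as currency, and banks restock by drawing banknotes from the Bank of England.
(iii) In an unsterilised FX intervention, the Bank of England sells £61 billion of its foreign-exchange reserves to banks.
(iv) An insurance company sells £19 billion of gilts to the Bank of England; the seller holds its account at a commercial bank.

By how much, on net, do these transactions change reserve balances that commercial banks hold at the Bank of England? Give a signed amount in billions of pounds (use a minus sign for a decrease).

+£68 billion

Bank of England balance sheet:
  Assets:      Securities +£427B, Foreign assets −£61B
  Liabilities: Bank reserves +£68B, Currency in circulation +£298B
So the change in reserve balances that commercial banks hold at the Bank of England is +£68 billion.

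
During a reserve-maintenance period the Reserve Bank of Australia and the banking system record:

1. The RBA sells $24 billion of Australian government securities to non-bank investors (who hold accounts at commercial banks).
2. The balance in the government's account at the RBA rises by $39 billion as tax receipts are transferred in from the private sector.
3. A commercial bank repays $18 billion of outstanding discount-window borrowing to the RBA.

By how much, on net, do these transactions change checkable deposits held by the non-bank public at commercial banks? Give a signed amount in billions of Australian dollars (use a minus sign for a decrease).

-$63 billion

RBA balance sheet:
  Assets:      Securities −$24B, Loans to banks −$18B
  Liabilities: Bank reserves −$81B, Government deposits +$39B
Commercial banking system:
  Assets:      Reserves at CB −$81B
  Liabilities: Checkable deposits −$63B, Borrowings from CB −$18B
So the change in checkable deposits held by the non-bank public at commercial banks is -$63 billion.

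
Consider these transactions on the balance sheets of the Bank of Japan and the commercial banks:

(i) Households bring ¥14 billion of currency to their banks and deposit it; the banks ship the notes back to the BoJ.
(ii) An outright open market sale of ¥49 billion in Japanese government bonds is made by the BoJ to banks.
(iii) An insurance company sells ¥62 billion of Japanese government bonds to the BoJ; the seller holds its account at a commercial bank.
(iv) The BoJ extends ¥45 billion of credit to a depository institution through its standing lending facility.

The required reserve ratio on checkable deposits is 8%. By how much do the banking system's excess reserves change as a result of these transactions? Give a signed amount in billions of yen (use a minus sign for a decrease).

Currency deposit ¥14 billion: reserves +¥14B, deposits +¥14B.
OMO sale (to banks) ¥49 billion: reserves −¥49B, deposits 0.
Asset purchase (from non-banks) ¥62 billion: reserves +¥62B, deposits +¥62B.
Discount-window loan ¥45 billion: reserves +¥45B, deposits 0.
Totals: Δreserves = +¥72B, Δdeposits = +¥76B.
Δrequired reserves = 8% × +¥76B = +¥6.08B.
Δexcess reserves = Δreserves − Δrequired = +¥72B − (+¥6.08B) = +¥65.92 billion.

+¥65.92 billion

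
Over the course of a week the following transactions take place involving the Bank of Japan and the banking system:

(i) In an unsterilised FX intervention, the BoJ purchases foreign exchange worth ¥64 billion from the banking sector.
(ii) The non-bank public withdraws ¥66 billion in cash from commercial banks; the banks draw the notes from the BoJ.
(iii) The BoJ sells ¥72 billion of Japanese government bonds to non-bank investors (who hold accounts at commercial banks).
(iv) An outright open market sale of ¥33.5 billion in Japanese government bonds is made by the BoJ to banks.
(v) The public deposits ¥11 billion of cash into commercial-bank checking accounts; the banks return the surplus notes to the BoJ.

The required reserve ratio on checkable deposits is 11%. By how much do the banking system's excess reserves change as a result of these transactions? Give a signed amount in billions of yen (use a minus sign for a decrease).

FX purchase ¥64 billion: reserves +¥64B, deposits 0.
Currency withdrawal ¥66 billion: reserves −¥66B, deposits −¥66B.
Asset sale (to non-banks) ¥72 billion: reserves −¥72B, deposits −¥72B.
OMO sale (to banks) ¥33.5 billion: reserves −¥33.5B, deposits 0.
Currency deposit ¥11 billion: reserves +¥11B, deposits +¥11B.
Totals: Δreserves = −¥96.5B, Δdeposits = −¥127B.
Δrequired reserves = 11% × −¥127B = −¥13.97B.
Δexcess reserves = Δreserves − Δrequired = −¥96.5B − (−¥13.97B) = -¥82.53 billion.

-¥82.53 billion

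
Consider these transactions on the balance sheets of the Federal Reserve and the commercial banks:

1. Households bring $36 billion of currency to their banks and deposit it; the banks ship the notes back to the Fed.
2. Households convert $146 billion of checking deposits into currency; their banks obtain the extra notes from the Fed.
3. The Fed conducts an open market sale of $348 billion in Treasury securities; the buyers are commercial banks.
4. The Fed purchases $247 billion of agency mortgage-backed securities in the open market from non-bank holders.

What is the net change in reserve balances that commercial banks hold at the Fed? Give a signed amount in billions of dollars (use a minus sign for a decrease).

-$211 billion

Currency deposit $36 billion: returned notes are swapped for reserve credit → +$36B.
Currency withdrawal $146 billion: banks swap reserves for currency → −$146B.
OMO sale (to banks) $348 billion: the buying banks pay out of their reserve balances → −$348B.
Asset purchase (from non-banks) $247 billion: the Fed pays by crediting reserve accounts → +$247B.
Net: 36 − 146 − 348 + 247 = -$211 billion.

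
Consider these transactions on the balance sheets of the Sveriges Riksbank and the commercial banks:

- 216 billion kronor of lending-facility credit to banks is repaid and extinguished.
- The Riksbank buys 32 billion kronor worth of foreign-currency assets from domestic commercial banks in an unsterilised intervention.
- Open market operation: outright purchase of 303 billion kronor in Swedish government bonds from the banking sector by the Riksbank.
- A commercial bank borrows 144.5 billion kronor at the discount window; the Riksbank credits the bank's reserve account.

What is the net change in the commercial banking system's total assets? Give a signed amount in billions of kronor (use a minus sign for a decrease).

Discount-window repayment 216 billion kronor: bank balance sheets shrink → −216B.
FX purchase 32 billion kronor: just an asset swap on bank balance sheets → 0.
OMO purchase (from banks) 303 billion kronor: just an asset swap on bank balance sheets → 0.
Discount-window loan 144.5 billion kronor: bank balance sheets expand → +144.5B.
Net: −216 + 0 + 0 + 144.5 = -71.5 billion.

-71.5 billion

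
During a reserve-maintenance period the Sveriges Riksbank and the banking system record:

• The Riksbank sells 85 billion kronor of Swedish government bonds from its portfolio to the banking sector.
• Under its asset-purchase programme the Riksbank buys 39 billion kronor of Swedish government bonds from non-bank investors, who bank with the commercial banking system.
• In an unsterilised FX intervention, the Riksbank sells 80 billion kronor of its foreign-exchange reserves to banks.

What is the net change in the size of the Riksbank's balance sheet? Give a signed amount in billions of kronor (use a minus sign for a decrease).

OMO sale (to banks) 85 billion kronor: a Riksbank asset is shed → −85B.
Asset purchase (from non-banks) 39 billion kronor: a Riksbank asset is acquired → +39B.
FX sale 80 billion kronor: a Riksbank asset is shed → −80B.
Net: −85 + 39 − 80 = -126 billion.

-126 billion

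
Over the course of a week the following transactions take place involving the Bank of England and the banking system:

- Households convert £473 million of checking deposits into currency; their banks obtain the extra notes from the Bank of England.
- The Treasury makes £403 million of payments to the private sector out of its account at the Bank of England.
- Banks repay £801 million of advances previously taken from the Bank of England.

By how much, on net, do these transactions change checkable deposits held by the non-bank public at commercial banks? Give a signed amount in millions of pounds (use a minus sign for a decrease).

-£70 million

Bank of England balance sheet:
  Assets:      Loans to banks −£801M
  Liabilities: Bank reserves −£871M, Currency in circulation +£473M, Government deposits −£403M
Commercial banking system:
  Assets:      Reserves at CB −£871M
  Liabilities: Checkable deposits −£70M, Borrowings from CB −£801M
So the change in checkable deposits held by the non-bank public at commercial banks is -£70 million.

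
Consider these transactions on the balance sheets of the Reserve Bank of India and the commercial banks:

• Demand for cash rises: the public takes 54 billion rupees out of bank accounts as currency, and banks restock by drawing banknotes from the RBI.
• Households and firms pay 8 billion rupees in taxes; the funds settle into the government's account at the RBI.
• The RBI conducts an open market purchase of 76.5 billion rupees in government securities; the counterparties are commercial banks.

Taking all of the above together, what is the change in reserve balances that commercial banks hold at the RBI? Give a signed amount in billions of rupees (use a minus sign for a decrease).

RBI balance sheet:
  Assets:      Securities +76.5B
  Liabilities: Bank reserves +14.5B, Currency in circulation +54B, Government deposits +8B
Commercial banking system:
  Assets:      Reserves at CB +14.5B, Securities −76.5B
  Liabilities: Checkable deposits −62B
So the change in reserve balances that commercial banks hold at the RBI is +14.5 billion.

+14.5 billion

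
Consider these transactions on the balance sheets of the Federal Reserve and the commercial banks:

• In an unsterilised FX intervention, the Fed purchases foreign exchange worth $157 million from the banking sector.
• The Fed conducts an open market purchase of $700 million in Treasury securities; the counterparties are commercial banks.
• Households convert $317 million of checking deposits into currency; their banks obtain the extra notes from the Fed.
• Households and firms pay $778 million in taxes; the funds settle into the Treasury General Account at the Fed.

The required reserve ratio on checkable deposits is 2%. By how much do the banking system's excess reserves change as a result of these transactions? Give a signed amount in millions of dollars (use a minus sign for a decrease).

FX purchase $157 million: reserves +$157M, deposits 0.
OMO purchase (from banks) $700 million: reserves +$700M, deposits 0.
Currency withdrawal $317 million: reserves −$317M, deposits −$317M.
Government account inflow $778 million: reserves −$778M, deposits −$778M.
Totals: Δreserves = −$238M, Δdeposits = −$1095M.
Δrequired reserves = 2% × −$1095M = −$21.9M.
Δexcess reserves = Δreserves − Δrequired = −$238M − (−$21.9M) = -$216.1 million.

-$216.1 million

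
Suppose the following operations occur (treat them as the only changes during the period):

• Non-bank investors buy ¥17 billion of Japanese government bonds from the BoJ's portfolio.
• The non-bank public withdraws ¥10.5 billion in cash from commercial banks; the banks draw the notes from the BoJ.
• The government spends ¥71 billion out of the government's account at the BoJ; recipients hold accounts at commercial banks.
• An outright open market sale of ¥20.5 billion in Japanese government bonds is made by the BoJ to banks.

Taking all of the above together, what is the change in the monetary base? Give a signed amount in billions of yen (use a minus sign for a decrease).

Asset sale (to non-banks) ¥17 billion: BoJ balance sheet contracts → −¥17B.
Currency withdrawal ¥10.5 billion: just a shift between currency and reserves — both are base money → 0.
Government spending ¥71 billion: a non-base liability converts back to reserves → +¥71B.
OMO sale (to banks) ¥20.5 billion: BoJ balance sheet contracts → −¥20.5B.
Net: −17 + 0 + 71 − 20.5 = +¥33.5 billion.

+¥33.5 billion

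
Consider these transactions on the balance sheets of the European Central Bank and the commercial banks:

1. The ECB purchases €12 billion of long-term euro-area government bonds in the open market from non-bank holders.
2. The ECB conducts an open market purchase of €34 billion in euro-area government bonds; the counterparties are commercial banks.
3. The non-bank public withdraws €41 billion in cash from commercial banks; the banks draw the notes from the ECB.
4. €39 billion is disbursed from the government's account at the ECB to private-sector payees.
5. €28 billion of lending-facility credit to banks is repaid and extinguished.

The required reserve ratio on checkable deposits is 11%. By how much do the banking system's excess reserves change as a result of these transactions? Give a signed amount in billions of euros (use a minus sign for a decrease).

Asset purchase (from non-banks) €12 billion: reserves +€12B, deposits +€12B.
OMO purchase (from banks) €34 billion: reserves +€34B, deposits 0.
Currency withdrawal €41 billion: reserves −€41B, deposits −€41B.
Government spending €39 billion: reserves +€39B, deposits +€39B.
Discount-window repayment €28 billion: reserves −€28B, deposits 0.
Totals: Δreserves = +€16B, Δdeposits = +€10B.
Δrequired reserves = 11% × +€10B = +€1.1B.
Δexcess reserves = Δreserves − Δrequired = +€16B − (+€1.1B) = +€14.9 billion.

+€14.9 billion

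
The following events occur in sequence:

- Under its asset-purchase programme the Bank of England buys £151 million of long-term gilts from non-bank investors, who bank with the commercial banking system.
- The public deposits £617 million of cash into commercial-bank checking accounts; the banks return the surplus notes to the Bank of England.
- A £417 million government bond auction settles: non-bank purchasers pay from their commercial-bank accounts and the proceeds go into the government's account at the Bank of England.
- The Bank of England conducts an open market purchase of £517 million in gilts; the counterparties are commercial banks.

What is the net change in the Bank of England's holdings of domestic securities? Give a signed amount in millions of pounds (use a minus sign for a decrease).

Bank of England balance sheet:
  Assets:      Securities +£668M
  Liabilities: Bank reserves +£868M, Currency in circulation −£617M, Government deposits +£417M
So the change in the Bank of England's holdings of domestic securities is +£668 million.

+£668 million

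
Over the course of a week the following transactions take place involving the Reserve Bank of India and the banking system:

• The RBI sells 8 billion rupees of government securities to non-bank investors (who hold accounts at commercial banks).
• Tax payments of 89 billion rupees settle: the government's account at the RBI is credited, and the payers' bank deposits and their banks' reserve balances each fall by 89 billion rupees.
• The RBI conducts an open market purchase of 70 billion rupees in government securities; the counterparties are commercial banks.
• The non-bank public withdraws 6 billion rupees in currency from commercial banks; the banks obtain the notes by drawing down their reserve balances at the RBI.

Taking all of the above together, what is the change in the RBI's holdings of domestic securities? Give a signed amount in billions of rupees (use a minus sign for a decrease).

+62 billion

RBI balance sheet:
  Assets:      Securities +62B
  Liabilities: Bank reserves −33B, Currency in circulation +6B, Government deposits +89B
Commercial banking system:
  Assets:      Reserves at CB −33B, Securities −70B
  Liabilities: Checkable deposits −103B
So the change in the RBI's holdings of domestic securities is +62 billion.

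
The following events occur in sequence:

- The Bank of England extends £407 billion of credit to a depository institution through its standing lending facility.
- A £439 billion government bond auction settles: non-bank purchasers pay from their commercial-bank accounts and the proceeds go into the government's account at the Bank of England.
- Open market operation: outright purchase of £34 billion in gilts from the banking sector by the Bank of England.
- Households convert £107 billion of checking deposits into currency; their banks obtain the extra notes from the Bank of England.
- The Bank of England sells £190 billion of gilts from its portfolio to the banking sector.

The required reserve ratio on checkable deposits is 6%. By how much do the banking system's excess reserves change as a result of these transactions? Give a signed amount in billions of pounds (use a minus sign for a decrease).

Discount-window loan £407 billion: reserves +£407B, deposits 0.
Government account inflow £439 billion: reserves −£439B, deposits −£439B.
OMO purchase (from banks) £34 billion: reserves +£34B, deposits 0.
Currency withdrawal £107 billion: reserves −£107B, deposits −£107B.
OMO sale (to banks) £190 billion: reserves −£190B, deposits 0.
Totals: Δreserves = −£295B, Δdeposits = −£546B.
Δrequired reserves = 6% × −£546B = −£32.76B.
Δexcess reserves = Δreserves − Δrequired = −£295B − (−£32.76B) = -£262.24 billion.

-£262.24 billion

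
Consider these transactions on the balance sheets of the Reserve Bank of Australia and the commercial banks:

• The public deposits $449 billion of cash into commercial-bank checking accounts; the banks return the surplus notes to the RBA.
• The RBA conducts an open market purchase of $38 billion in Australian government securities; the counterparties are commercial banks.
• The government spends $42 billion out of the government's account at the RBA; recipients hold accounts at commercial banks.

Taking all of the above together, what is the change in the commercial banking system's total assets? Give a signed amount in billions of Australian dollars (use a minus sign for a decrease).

Currency deposit $449 billion: bank balance sheets expand → +$449B.
OMO purchase (from banks) $38 billion: just an asset swap on bank balance sheets → 0.
Government spending $42 billion: bank balance sheets expand → +$42B.
Net: 449 + 0 + 42 = +$491 billion.

+$491 billion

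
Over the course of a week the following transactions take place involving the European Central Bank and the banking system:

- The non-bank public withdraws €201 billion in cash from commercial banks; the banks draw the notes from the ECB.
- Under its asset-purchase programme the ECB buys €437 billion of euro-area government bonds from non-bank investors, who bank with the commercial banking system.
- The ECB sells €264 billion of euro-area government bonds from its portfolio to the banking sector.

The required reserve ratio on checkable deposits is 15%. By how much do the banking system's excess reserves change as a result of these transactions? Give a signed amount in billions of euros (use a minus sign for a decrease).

Currency withdrawal €201 billion: reserves −€201B, deposits −€201B.
Asset purchase (from non-banks) €437 billion: reserves +€437B, deposits +€437B.
OMO sale (to banks) €264 billion: reserves −€264B, deposits 0.
Totals: Δreserves = −€28B, Δdeposits = +€236B.
Δrequired reserves = 15% × +€236B = +€35.4B.
Δexcess reserves = Δreserves − Δrequired = −€28B − (+€35.4B) = -€63.4 billion.

-€63.4 billion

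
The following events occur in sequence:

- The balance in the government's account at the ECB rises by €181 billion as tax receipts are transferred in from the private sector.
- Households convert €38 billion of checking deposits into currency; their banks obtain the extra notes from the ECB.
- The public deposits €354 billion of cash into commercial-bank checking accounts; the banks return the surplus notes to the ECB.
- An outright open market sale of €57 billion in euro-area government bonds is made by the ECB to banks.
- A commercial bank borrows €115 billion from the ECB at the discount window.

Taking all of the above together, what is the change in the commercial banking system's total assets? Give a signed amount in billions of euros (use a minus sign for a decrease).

+€250 billion

Government account inflow €181 billion: bank balance sheets shrink → −€181B.
Currency withdrawal €38 billion: bank balance sheets shrink → −€38B.
Currency deposit €354 billion: bank balance sheets expand → +€354B.
OMO sale (to banks) €57 billion: just an asset swap on bank balance sheets → 0.
Discount-window loan €115 billion: bank balance sheets expand → +€115B.
Net: −181 − 38 + 354 + 0 + 115 = +€250 billion.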